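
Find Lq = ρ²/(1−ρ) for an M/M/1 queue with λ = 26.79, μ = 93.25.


ρ = 26.79/93.25 = 0.2873
Lq = ρ²/(1−ρ) = 0.08254/0.7127 = 0.1158

Final: 0.1158


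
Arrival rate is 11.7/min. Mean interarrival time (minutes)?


Mean interarrival time = 1/λ = 1/11.7 minute = 0.08547 minute
In minutes: 0.08547 × 1 = 0.08547 min

Final: 0.08547 min


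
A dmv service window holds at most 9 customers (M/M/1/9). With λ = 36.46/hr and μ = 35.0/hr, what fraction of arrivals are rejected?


ρ = λ/μ = 36.46/35.0 = 1.0417
P_K = (1−ρ)ρ^K/(1−ρ^(K+1)) = (-0.04171·1.444567)/(1 − 1.504826)
= -0.060259/-0.504826 = 0.119366

Final: 0.119366


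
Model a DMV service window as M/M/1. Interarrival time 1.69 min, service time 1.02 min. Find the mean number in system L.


λ = 60/1.69 = 35.5030 /hr
μ = 60/1.02 = 58.8235 /hr
ρ = λ/μ = 35.5030/58.8235 = 0.6036
L = ρ/(1−ρ) = 0.6036/0.3964 = 1.5224

Final: 1.5224


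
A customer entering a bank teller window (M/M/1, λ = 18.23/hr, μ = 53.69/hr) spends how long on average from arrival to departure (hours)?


W = 1/(μ−λ) = 1/(53.69 − 18.23) = 1/35.46 = 0.02820 hr

Final: 0.02820 hr


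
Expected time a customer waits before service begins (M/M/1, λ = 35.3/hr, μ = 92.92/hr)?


ρ = 35.3/92.92 = 0.3799
Wq = ρ/(μ−λ) = 0.3799/(92.92 − 35.3) = 0.3799/57.62 = 0.006593 hr

Final: 0.006593 hr


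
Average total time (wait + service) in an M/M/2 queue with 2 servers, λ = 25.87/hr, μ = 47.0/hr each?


a = 0.5504; ρ = 0.2752; P₀ = 0.568366
Lq = P₀·a^c·ρ/(c!(1−ρ)²) = 0.04511
Wq = Lq/λ = 0.04511/25.87 = 0.001744 hr
W = Wq + 1/μ = 0.001744 + 0.02128 = 0.02302 hr

Final: 0.02302 hr


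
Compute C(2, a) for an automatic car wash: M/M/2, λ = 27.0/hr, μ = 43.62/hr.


a = λ/μ = 0.6190; ρ = a/2 = 0.3095
P₀ = 0.527311 (from M/M/c formula)
C(c,a) = [a^c/(c!(1−ρ))]·P₀ = [0.38314/(2·0.6905)]·0.527311
= 0.27743·0.527311 = 0.146293

Final: 0.146293


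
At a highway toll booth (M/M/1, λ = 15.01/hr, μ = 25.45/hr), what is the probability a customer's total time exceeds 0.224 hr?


W ~ Exponential(μ−λ) for M/M/1.
μ − λ = 25.45 − 15.01 = 10.4400
P(W > t) = e^{−(μ−λ)t} = e^{−2.3386} = 0.096466

Final: 0.096466


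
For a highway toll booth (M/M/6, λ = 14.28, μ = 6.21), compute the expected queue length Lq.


a = λ/μ = 2.2995; ρ = a/6 = 0.3833
P₀ = 0.099963
Lq = P₀·a^c·ρ / (c!·(1−ρ)²) = 0.099963·147.84943·0.3833/(720·0.38038)
= 0.02068

Final: 0.02068


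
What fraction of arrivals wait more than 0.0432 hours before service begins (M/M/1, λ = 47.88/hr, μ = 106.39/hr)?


ρ = 47.88/106.39 = 0.4500
P(Wq > t) = ρ·e^{−(μ−λ)t} = 0.4500·e^{−2.5276}
= 0.4500·0.079848 = 0.035935

Final: 0.035935


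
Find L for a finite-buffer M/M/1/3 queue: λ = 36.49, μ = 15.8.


ρ = 36.49/15.8 = 2.3095
L = ρ[1 − (K+1)ρ^K + Kρ^(K+1)] / [(1−ρ)(1−ρ^(K+1))]
Numerator: 2.3095·(1 − 4·12.318287 + 3·28.449007) = 85.621869
Denominator: (-1.3095)·(-27.449007) = 35.944300
L = 85.621869/35.944300 = 2.3821

Final: 2.3821


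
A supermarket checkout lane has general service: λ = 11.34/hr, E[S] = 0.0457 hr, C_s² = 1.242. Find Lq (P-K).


ρ = λ·E[S] = 11.34·0.0457 = 0.5182
Lq = ρ²(1+C_s²)/(2(1−ρ)) = 0.2686·(1+1.242)/(2·0.4818)
= 0.2686·2.2420/0.9635 = 0.62493

Final: 0.62493


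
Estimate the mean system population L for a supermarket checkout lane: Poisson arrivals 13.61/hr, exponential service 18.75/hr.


ρ = λ/μ = 13.61/18.75 = 0.7259
L = ρ/(1−ρ) = 0.7259/(1 − 0.7259) = 0.7259/0.2741 = 2.6479

Final: 2.6479


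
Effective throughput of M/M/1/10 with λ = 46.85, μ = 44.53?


ρ = 1.0521; P_K = (1−ρ)ρ^10/(1−ρ^11) = 0.115693
λ_eff = λ(1 − P_K) = 46.85·(1 − 0.115693) = 46.85·0.884307 = 41.4298 /hr

Final: 41.4298 /hr


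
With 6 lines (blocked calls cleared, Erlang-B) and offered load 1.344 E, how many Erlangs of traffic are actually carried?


B(6,1.344) = 0.002136 (Erlang-B)
Carried load = a(1 − B) = 1.344·(1 − 0.002136) = 1.344·0.997864 = 1.3411 E

Final: 1.3411 Erlangs


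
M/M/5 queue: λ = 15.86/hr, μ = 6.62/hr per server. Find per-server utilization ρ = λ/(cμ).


ρ = λ/(cμ) = 15.86/(5·6.62) = 15.86/33.10 = 0.4792

Final: 0.4792


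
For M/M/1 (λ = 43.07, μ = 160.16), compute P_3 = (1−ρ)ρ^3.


ρ = 43.07/160.16 = 0.2689
P_n = (1−ρ)·ρ^n = (1 − 0.2689)·0.2689^3 = 0.7311·0.019447 = 0.014218

Final: 0.014218


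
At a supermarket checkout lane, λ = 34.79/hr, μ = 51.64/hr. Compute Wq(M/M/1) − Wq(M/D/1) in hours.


ρ = 34.79/51.64 = 0.6737
Wq(M/M/1) = ρ/(μ−λ) = 0.6737/16.85 = 0.03998 hr
Wq(M/D/1) = ρ/(2(μ−λ)) = 0.01999 hr
Savings = 0.03998 − 0.01999 = 0.01999 hr

Final: 0.01999 hr


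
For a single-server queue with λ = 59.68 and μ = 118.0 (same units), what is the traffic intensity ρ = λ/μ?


ρ = λ/μ = 59.68/118.0 = 0.5058

Final: 0.5058


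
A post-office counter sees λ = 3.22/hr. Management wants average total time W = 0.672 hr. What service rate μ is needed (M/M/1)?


W = 1/(μ−λ) ⇒ μ − λ = 1/W = 1/0.672 = 1.4881
μ = λ + 1/W = 3.22 + 1.4881 = 4.7081 per hr

Final: 4.7081 /hr


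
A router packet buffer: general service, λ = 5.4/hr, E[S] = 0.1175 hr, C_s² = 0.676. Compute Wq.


ρ = λ·E[S] = 5.4·0.1175 = 0.6345
E[S²] = E[S]²(1+C_s²) = 0.1175²·(1+0.676) = 0.023139
Wq = λ·E[S²]/(2(1−ρ)) = 5.4·0.023139/(2·0.3655) = 0.17093 hr

Final: 0.17093 hr


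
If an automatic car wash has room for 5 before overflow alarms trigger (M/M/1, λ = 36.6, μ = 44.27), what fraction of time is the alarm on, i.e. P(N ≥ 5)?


ρ = 36.6/44.27 = 0.8267
P(N ≥ n) = ρ^n = 0.8267^5 = 0.386241

Final: 0.386241


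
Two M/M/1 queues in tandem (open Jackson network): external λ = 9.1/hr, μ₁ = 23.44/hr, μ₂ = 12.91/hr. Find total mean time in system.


Each node sees arrival rate λ = 9.1/hr (tandem ⇒ throughput preserved).
W₁ = 1/(μ₁−λ) = 1/(23.44−9.1) = 0.06974 hr
W₂ = 1/(μ₂−λ) = 1/(12.91−9.1) = 0.26247 hr
W_total = W₁ + W₂ = 0.06974 + 0.26247 = 0.33220 hr

Final: 0.33220 hr


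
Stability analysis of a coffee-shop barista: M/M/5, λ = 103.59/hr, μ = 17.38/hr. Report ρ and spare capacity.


Total capacity cμ = 5·17.38 = 86.90/hr
ρ = λ/(cμ) = 103.59/86.90 = 1.1921
Stable ⇔ ρ < 1: NO
Spare capacity = cμ − λ = 86.90 − 103.59 = -16.69/hr

Final: ρ = 1.1921; unstable; margin = -16.69/hr


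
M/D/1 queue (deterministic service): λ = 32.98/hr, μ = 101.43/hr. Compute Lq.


ρ = 32.98/101.43 = 0.3252
M/D/1: Lq = ρ²/(2(1−ρ)) = 0.1057/(2·0.6748) = 0.07833

Final: 0.07833


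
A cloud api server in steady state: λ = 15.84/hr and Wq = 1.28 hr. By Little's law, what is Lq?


Lq = λWq = 15.84·1.28 = 20.2752

Final: 20.2752


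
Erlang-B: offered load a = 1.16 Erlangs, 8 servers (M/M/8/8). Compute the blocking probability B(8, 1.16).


B(c,a) = (a^c/c!) / Σ_{k=0}^{c} a^k/k!
a^8/8! = 0.00008131
Σ terms (k=0..8): 1.00000 + 1.16000 + 0.67280 + 0.26015 + 0.07544 + 0.01750 + 0.003384 + 0.0005608 + 0.00008131 = 3.189921
B = 0.00008131/3.189921 = 0.00002549

Final: 0.00002549


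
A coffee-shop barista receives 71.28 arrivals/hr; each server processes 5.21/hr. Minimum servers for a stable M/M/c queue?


Stability requires cμ > λ ⇔ c > λ/μ.
λ/μ = 71.28/5.21 = 13.6814
Minimum integer c = ⌊13.6814⌋ + 1 = 14
Check: 14·5.21 = 72.94 > 71.28, while 13·5.21 = 67.73 ≤ 71.28

Final: 14 servers


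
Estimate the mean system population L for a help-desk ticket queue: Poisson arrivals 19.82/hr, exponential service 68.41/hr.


ρ = λ/μ = 19.82/68.41 = 0.2897
L = ρ/(1−ρ) = 0.2897/(1 − 0.2897) = 0.2897/0.7103 = 0.4079

Final: 0.4079


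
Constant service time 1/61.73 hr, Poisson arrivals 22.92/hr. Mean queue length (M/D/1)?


ρ = 22.92/61.73 = 0.3713
M/D/1: Lq = ρ²/(2(1−ρ)) = 0.1379/(2·0.6287) = 0.10964

Final: 0.10964


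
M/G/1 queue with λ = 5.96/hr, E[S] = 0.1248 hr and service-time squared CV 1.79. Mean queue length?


ρ = λ·E[S] = 5.96·0.1248 = 0.7438
Lq = ρ²(1+C_s²)/(2(1−ρ)) = 0.5533·(1+1.79)/(2·0.2562)
= 0.5533·2.7900/0.5124 = 3.01252

Final: 3.01252


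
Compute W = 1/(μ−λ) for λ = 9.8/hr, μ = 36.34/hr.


W = 1/(μ−λ) = 1/(36.34 − 9.8) = 1/26.54 = 0.03768 hr

Final: 0.03768 hr


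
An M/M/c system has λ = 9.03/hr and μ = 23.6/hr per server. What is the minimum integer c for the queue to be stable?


Stability requires cμ > λ ⇔ c > λ/μ.
λ/μ = 9.03/23.6 = 0.3826
Minimum integer c = ⌊0.3826⌋ + 1 = 1
Check: 1·23.6 = 23.60 > 9.03, while 0·23.6 = 0.00 ≤ 9.03

Final: 1 servers


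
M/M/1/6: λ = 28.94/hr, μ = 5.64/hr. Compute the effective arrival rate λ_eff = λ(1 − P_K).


ρ = 5.1312; P_K = (1−ρ)ρ^6/(1−ρ^7) = 0.805123
λ_eff = λ(1 − P_K) = 28.94·(1 − 0.805123) = 28.94·0.194877 = 5.6398 /hr

Final: 5.6398 /hr


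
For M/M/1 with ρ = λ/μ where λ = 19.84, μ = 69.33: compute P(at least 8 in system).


ρ = 19.84/69.33 = 0.2862
P(N ≥ n) = ρ^n = 0.2862^8 = 0.00004497

Final: 0.00004497


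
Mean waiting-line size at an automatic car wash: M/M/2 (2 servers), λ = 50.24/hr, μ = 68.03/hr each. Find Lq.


a = λ/μ = 0.7385; ρ = a/2 = 0.3692
P₀ = 0.460655
Lq = P₀·a^c·ρ / (c!·(1−ρ)²) = 0.460655·0.54538·0.3692/(2·0.39785)
= 0.11659

Final: 0.11659


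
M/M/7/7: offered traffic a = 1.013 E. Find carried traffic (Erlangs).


B(7,1.013) = 0.00007887 (Erlang-B)
Carried load = a(1 − B) = 1.013·(1 − 0.00007887) = 1.013·0.999921 = 1.0129 E

Final: 1.0129 Erlangs


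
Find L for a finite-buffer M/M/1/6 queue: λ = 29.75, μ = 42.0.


ρ = 29.75/42.0 = 0.7083
L = ρ[1 − (K+1)ρ^K + Kρ^(K+1)] / [(1−ρ)(1−ρ^(K+1))]
Numerator: 0.7083·(1 − 7·0.126307 + 6·0.089467) = 0.462299
Denominator: (0.2917)·(0.910533) = 0.265572
L = 0.462299/0.265572 = 1.7408

Final: 1.7408


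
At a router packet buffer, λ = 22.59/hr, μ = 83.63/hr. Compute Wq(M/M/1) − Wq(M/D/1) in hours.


ρ = 22.59/83.63 = 0.2701
Wq(M/M/1) = ρ/(μ−λ) = 0.2701/61.04 = 0.004425 hr
Wq(M/D/1) = ρ/(2(μ−λ)) = 0.002213 hr
Savings = 0.004425 − 0.002213 = 0.002213 hr

Final: 0.002213 hr


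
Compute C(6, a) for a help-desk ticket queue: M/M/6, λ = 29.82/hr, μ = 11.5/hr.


a = λ/μ = 2.5930; ρ = a/6 = 0.4322
P₀ = 0.074266 (from M/M/c formula)
C(c,a) = [a^c/(c!(1−ρ))]·P₀ = [303.98965/(720·0.5678)]·0.074266
= 0.74355·0.074266 = 0.055221

Final: 0.055221


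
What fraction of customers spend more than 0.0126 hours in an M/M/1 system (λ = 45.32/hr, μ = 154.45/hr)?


W ~ Exponential(μ−λ) for M/M/1.
μ − λ = 154.45 − 45.32 = 109.1300
P(W > t) = e^{−(μ−λ)t} = e^{−1.3750} = 0.252830

Final: 0.252830


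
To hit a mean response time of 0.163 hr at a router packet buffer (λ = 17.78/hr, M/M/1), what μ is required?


W = 1/(μ−λ) ⇒ μ − λ = 1/W = 1/0.163 = 6.1350
μ = λ + 1/W = 17.78 + 6.1350 = 23.9150 per hr

Final: 23.9150 /hr


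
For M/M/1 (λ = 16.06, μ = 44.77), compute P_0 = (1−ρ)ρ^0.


ρ = 16.06/44.77 = 0.3587
P_n = (1−ρ)·ρ^n = (1 − 0.3587)·0.3587^0 = 0.6413·1.000000 = 0.641278

Final: 0.641278


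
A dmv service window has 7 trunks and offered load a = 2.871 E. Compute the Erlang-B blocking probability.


B(c,a) = (a^c/c!) / Σ_{k=0}^{c} a^k/k!
a^7/7! = 0.319008
Σ terms (k=0..7): 1.00000 + 2.87100 + 4.12132 + 3.94410 + 2.83088 + 1.62549 + 0.77780 + 0.31901 = 17.489602
B = 0.319008/17.489602 = 0.018240

Final: 0.018240


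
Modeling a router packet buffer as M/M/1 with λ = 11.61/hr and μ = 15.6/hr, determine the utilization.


ρ = λ/μ = 11.61/15.6 = 0.7442

Final: 0.7442


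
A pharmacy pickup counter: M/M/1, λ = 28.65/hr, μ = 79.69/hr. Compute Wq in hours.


ρ = 28.65/79.69 = 0.3595
Wq = ρ/(μ−λ) = 0.3595/(79.69 − 28.65) = 0.3595/51.04 = 0.007044 hr

Final: 0.007044 hr


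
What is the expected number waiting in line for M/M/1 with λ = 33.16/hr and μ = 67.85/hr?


ρ = 33.16/67.85 = 0.4887
Lq = ρ²/(1−ρ) = 0.2389/0.5113 = 0.4672

Final: 0.4672


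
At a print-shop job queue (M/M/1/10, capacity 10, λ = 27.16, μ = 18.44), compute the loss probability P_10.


ρ = λ/μ = 27.16/18.44 = 1.4729
P_K = (1−ρ)ρ^K/(1−ρ^(K+1)) = (-0.4729·48.049458)/(1 − 70.771327)
= -22.721869/-69.771327 = 0.325662

Final: 0.325662


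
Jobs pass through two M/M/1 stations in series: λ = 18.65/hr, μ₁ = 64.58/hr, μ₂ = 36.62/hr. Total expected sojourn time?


Each node sees arrival rate λ = 18.65/hr (tandem ⇒ throughput preserved).
W₁ = 1/(μ₁−λ) = 1/(64.58−18.65) = 0.02177 hr
W₂ = 1/(μ₂−λ) = 1/(36.62−18.65) = 0.05565 hr
W_total = W₁ + W₂ = 0.02177 + 0.05565 = 0.07742 hr

Final: 0.07742 hr


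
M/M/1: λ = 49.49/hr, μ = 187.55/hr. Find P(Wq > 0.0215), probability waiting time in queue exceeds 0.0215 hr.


ρ = 49.49/187.55 = 0.2639
P(Wq > t) = ρ·e^{−(μ−λ)t} = 0.2639·e^{−2.9683}
= 0.2639·0.051391 = 0.013561

Final: 0.013561


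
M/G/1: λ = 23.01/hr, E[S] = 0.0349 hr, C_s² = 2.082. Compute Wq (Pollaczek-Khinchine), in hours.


ρ = λ·E[S] = 23.01·0.0349 = 0.8030
E[S²] = E[S]²(1+C_s²) = 0.0349²·(1+2.082) = 0.003754
Wq = λ·E[S²]/(2(1−ρ)) = 23.01·0.003754/(2·0.1970) = 0.21929 hr

Final: 0.21929 hr


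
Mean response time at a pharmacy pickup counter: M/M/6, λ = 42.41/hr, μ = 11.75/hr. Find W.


a = 3.6094; ρ = 0.6016; P₀ = 0.025745
Lq = P₀·a^c·ρ/(c!(1−ρ)²) = 0.29956
Wq = Lq/λ = 0.29956/42.41 = 0.007064 hr
W = Wq + 1/μ = 0.007064 + 0.08511 = 0.09217 hr

Final: 0.09217 hr


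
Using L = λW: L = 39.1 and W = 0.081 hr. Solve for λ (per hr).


λ = L/W = 39.1/0.081 = 482.7160 /hr

Final: 482.7160 /hr


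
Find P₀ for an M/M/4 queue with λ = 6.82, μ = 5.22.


a = λ/μ = 6.82/5.22 = 1.3065; ρ = a/c = 0.3266
Σ_{k=0}^{3} a^k/k! (terms k=0..3) = 1.00000 + 1.30651 + 0.85349 + 0.37170 = 3.53170
Tail: a^4/(4!(1−ρ)) = 2.91377/(24·0.6734) = 0.18030
P₀ = 1/(3.53170 + 0.18030) = 1/3.71200 = 0.269397

Final: 0.269397


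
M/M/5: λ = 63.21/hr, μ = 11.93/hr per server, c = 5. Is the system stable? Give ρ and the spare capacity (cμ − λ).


Total capacity cμ = 5·11.93 = 59.65/hr
ρ = λ/(cμ) = 63.21/59.65 = 1.0597
Stable ⇔ ρ < 1: NO
Spare capacity = cμ − λ = 59.65 − 63.21 = -3.56/hr

Final: ρ = 1.0597; unstable; margin = -3.56/hr


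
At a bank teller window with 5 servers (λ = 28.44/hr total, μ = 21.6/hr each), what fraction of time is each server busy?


ρ = λ/(cμ) = 28.44/(5·21.6) = 28.44/108.00 = 0.2633

Final: 0.2633


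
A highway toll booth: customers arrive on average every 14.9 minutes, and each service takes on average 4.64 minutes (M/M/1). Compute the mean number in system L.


λ = 60/14.9 = 4.0268 /hr
μ = 60/4.64 = 12.9310 /hr
ρ = λ/μ = 4.0268/12.9310 = 0.3114
L = ρ/(1−ρ) = 0.3114/0.6886 = 0.4522

Final: 0.4522


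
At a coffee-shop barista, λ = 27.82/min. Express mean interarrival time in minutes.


Mean interarrival time = 1/λ = 1/27.82 minute = 0.03595 minute
In minutes: 0.03595 × 1 = 0.03595 min

Final: 0.03595 min


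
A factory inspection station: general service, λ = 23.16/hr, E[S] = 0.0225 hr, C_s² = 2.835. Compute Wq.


ρ = λ·E[S] = 23.16·0.0225 = 0.5211
E[S²] = E[S]²(1+C_s²) = 0.0225²·(1+2.835) = 0.001941
Wq = λ·E[S²]/(2(1−ρ)) = 23.16·0.001941/(2·0.4789) = 0.04695 hr

Final: 0.04695 hr


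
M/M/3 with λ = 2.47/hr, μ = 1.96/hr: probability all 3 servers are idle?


a = λ/μ = 2.47/1.96 = 1.2602; ρ = a/c = 0.4201
Σ_{k=0}^{2} a^k/k! (terms k=0..2) = 1.00000 + 1.26020 + 0.79406 = 3.05426
Tail: a^3/(3!(1−ρ)) = 2.00135/(6·0.5799) = 0.57517
P₀ = 1/(3.05426 + 0.57517) = 1/3.62943 = 0.275525

Final: 0.275525


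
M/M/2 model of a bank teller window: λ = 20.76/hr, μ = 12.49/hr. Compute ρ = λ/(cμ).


ρ = λ/(cμ) = 20.76/(2·12.49) = 20.76/24.98 = 0.8311

Final: 0.8311


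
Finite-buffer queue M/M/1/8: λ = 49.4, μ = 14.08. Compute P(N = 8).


ρ = λ/μ = 49.4/14.08 = 3.5085
P_K = (1−ρ)ρ^K/(1−ρ^(K+1)) = (-2.5085·22961.187919)/(1 − 80559.849658)
= -57598.661739/-80558.849658 = 0.714989

Final: 0.714989


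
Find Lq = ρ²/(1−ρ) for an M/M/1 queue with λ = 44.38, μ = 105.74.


ρ = 44.38/105.74 = 0.4197
Lq = ρ²/(1−ρ) = 0.1762/0.5803 = 0.3036

Final: 0.3036


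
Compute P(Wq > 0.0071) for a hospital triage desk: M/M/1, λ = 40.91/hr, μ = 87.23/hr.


ρ = 40.91/87.23 = 0.4690
P(Wq > t) = ρ·e^{−(μ−λ)t} = 0.4690·e^{−0.3289}
= 0.4690·0.719735 = 0.337549

Final: 0.337549


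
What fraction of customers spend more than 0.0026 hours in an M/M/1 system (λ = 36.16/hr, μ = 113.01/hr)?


W ~ Exponential(μ−λ) for M/M/1.
μ − λ = 113.01 − 36.16 = 76.8500
P(W > t) = e^{−(μ−λ)t} = e^{−0.1998} = 0.818886

Final: 0.818886


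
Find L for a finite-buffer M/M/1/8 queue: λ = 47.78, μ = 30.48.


ρ = 47.78/30.48 = 1.5676
L = ρ[1 − (K+1)ρ^K + Kρ^(K+1)] / [(1−ρ)(1−ρ^(K+1))]
Numerator: 1.5676·(1 − 9·36.462754 + 8·57.158477) = 203.947598
Denominator: (-0.5676)·(-56.158477) = 31.874726
L = 203.947598/31.874726 = 6.3984

Final: 6.3984


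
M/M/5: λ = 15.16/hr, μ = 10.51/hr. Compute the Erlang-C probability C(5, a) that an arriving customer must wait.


a = λ/μ = 1.4424; ρ = a/5 = 0.2885
P₀ = 0.236047 (from M/M/c formula)
C(c,a) = [a^c/(c!(1−ρ))]·P₀ = [6.24428/(120·0.7115)]·0.236047
= 0.07313·0.236047 = 0.017263

Final: 0.017263


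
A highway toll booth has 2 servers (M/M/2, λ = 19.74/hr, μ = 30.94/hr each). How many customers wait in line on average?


a = λ/μ = 0.6380; ρ = a/2 = 0.3190
P₀ = 0.516295
Lq = P₀·a^c·ρ / (c!·(1−ρ)²) = 0.516295·0.40706·0.3190/(2·0.46375)
= 0.07228

Final: 0.07228


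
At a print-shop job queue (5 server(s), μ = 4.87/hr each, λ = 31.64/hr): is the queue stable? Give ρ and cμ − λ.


Total capacity cμ = 5·4.87 = 24.35/hr
ρ = λ/(cμ) = 31.64/24.35 = 1.2994
Stable ⇔ ρ < 1: NO
Spare capacity = cμ − λ = 24.35 − 31.64 = -7.29/hr

Final: ρ = 1.2994; unstable; margin = -7.29/hr


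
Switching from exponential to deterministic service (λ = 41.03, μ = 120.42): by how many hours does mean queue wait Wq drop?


ρ = 41.03/120.42 = 0.3407
Wq(M/M/1) = ρ/(μ−λ) = 0.3407/79.39 = 0.004292 hr
Wq(M/D/1) = ρ/(2(μ−λ)) = 0.002146 hr
Savings = 0.004292 − 0.002146 = 0.002146 hr

Final: 0.002146 hr


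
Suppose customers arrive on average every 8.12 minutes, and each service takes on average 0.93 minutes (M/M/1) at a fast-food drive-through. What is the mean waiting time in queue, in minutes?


λ = 60/8.12 = 7.3892 /hr
μ = 60/0.93 = 64.5161 /hr
ρ = λ/μ = 7.3892/64.5161 = 0.1145
Wq = ρ/(μ−λ) = 0.1145/(64.5161−7.3892) = 0.002005 hr
In minutes: 0.002005·60 = 0.1203 min

Final: 0.1203 min


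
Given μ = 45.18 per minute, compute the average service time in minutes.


Mean service time = 1/μ = 1/45.18 minute = 0.02213 minute
In minutes: 0.02213 × 1 = 0.02213 min

Final: 0.02213 min


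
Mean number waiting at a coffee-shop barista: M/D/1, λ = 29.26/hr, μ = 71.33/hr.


ρ = 29.26/71.33 = 0.4102
M/D/1: Lq = ρ²/(2(1−ρ)) = 0.1683/(2·0.5898) = 0.14265

Final: 0.14265


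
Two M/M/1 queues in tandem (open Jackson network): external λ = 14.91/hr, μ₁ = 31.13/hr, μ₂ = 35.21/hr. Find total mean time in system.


Each node sees arrival rate λ = 14.91/hr (tandem ⇒ throughput preserved).
W₁ = 1/(μ₁−λ) = 1/(31.13−14.91) = 0.06165 hr
W₂ = 1/(μ₂−λ) = 1/(35.21−14.91) = 0.04926 hr
W_total = W₁ + W₂ = 0.06165 + 0.04926 = 0.11091 hr

Final: 0.11091 hr


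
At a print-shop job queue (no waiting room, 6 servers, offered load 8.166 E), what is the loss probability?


B(c,a) = (a^c/c!) / Σ_{k=0}^{c} a^k/k!
a^6/6! = 411.835478
Σ terms (k=0..6): 1.00000 + 8.16600 + 33.34178 + 90.75632 + 185.27903 + 302.59771 + 411.83548 = 1032.976309
B = 411.835478/1032.976309 = 0.398688

Final: 0.398688


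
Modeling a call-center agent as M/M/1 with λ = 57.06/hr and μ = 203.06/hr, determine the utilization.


ρ = λ/μ = 57.06/203.06 = 0.2810

Final: 0.2810


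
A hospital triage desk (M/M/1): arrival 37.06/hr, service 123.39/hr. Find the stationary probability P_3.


ρ = 37.06/123.39 = 0.3003
P_n = (1−ρ)·ρ^n = (1 − 0.3003)·0.3003^3 = 0.6997·0.027094 = 0.018956

Final: 0.018956


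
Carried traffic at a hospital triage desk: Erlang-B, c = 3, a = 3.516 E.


B(3,3.516) = 0.403774 (Erlang-B)
Carried load = a(1 − B) = 3.516·(1 − 0.403774) = 3.516·0.596226 = 2.0963 E

Final: 2.0963 Erlangs


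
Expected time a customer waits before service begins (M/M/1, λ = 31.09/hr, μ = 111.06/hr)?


ρ = 31.09/111.06 = 0.2799
Wq = ρ/(μ−λ) = 0.2799/(111.06 − 31.09) = 0.2799/79.97 = 0.003501 hr

Final: 0.003501 hr


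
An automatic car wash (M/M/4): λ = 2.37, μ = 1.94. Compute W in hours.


a = 1.2216; ρ = 0.3054; P₀ = 0.293656
Lq = P₀·a^c·ρ/(c!(1−ρ)²) = 0.01725
Wq = Lq/λ = 0.01725/2.37 = 0.007279 hr
W = Wq + 1/μ = 0.007279 + 0.51546 = 0.52274 hr

Final: 0.52274 hr


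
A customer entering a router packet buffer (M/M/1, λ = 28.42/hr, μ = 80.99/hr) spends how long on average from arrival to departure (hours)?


W = 1/(μ−λ) = 1/(80.99 − 28.42) = 1/52.57 = 0.01902 hr

Final: 0.01902 hr


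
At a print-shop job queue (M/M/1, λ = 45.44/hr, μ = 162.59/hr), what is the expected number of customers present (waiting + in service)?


ρ = λ/μ = 45.44/162.59 = 0.2795
L = ρ/(1−ρ) = 0.2795/(1 − 0.2795) = 0.2795/0.7205 = 0.3879

Final: 0.3879


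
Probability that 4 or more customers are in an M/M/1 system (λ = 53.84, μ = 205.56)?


ρ = 53.84/205.56 = 0.2619
P(N ≥ n) = ρ^n = 0.2619^4 = 0.004706

Final: 0.004706


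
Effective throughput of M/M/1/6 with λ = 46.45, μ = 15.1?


ρ = 3.0762; P_K = (1−ρ)ρ^6/(1−ρ^7) = 0.675178
λ_eff = λ(1 − P_K) = 46.45·(1 − 0.675178) = 46.45·0.324822 = 15.0880 /hr

Final: 15.0880 /hr


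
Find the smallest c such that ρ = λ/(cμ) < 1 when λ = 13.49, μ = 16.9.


Stability requires cμ > λ ⇔ c > λ/μ.
λ/μ = 13.49/16.9 = 0.7982
Minimum integer c = ⌊0.7982⌋ + 1 = 1
Check: 1·16.9 = 16.90 > 13.49, while 0·16.9 = 0.00 ≤ 13.49

Final: 1 servers


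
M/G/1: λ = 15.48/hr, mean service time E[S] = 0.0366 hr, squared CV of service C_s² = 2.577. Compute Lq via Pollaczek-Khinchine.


ρ = λ·E[S] = 15.48·0.0366 = 0.5666
Lq = ρ²(1+C_s²)/(2(1−ρ)) = 0.3210·(1+2.577)/(2·0.4334)
= 0.3210·3.5770/0.8669 = 1.32456

Final: 1.32456


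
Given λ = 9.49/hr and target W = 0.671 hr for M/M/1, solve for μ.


W = 1/(μ−λ) ⇒ μ − λ = 1/W = 1/0.671 = 1.4903
μ = λ + 1/W = 9.49 + 1.4903 = 10.9803 per hr

Final: 10.9803 /hr


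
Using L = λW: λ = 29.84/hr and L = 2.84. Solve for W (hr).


W = L/λ = 2.84/29.84 = 0.09517 hr

Final: 0.09517 hr


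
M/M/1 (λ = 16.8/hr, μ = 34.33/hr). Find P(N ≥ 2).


ρ = 16.8/34.33 = 0.4894
P(N ≥ n) = ρ^n = 0.4894^2 = 0.239481

Final: 0.239481


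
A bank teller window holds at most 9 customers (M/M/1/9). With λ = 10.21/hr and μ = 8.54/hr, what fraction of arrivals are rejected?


ρ = λ/μ = 10.21/8.54 = 1.1956
P_K = (1−ρ)ρ^K/(1−ρ^(K+1)) = (-0.1956·4.990118)/(1 − 5.965938)
= -0.975819/-4.965938 = 0.196503

Final: 0.196503


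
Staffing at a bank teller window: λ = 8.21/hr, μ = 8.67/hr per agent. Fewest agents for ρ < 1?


Stability requires cμ > λ ⇔ c > λ/μ.
λ/μ = 8.21/8.67 = 0.9469
Minimum integer c = ⌊0.9469⌋ + 1 = 1
Check: 1·8.67 = 8.67 > 8.21, while 0·8.67 = 0.00 ≤ 8.21

Final: 1 servers


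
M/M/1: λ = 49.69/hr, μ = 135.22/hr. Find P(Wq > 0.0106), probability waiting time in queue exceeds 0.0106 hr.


ρ = 49.69/135.22 = 0.3675
P(Wq > t) = ρ·e^{−(μ−λ)t} = 0.3675·e^{−0.9066}
= 0.3675·0.403888 = 0.148419

Final: 0.148419


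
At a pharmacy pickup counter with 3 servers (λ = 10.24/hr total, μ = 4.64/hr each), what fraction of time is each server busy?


ρ = λ/(cμ) = 10.24/(3·4.64) = 10.24/13.92 = 0.7356

Final: 0.7356


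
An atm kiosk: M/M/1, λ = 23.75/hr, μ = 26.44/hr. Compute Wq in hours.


ρ = 23.75/26.44 = 0.8983
Wq = ρ/(μ−λ) = 0.8983/(26.44 − 23.75) = 0.8983/2.69 = 0.3339 hr

Final: 0.3339 hr


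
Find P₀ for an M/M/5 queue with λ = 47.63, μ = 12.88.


a = λ/μ = 47.63/12.88 = 3.6980; ρ = a/c = 0.7396
Σ_{k=0}^{4} a^k/k! (terms k=0..4) = 1.00000 + 3.69798 + 6.83753 + 8.42836 + 7.79198 = 27.75585
Tail: a^5/(5!(1−ρ)) = 691.55001/(120·0.2604) = 22.13070
P₀ = 1/(27.75585 + 22.13070) = 1/49.88655 = 0.020045

Final: 0.020045


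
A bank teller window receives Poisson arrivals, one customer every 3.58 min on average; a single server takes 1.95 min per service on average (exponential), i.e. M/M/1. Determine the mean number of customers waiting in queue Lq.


λ = 60/3.58 = 16.7598 /hr
μ = 60/1.95 = 30.7692 /hr
ρ = λ/μ = 16.7598/30.7692 = 0.5447
Lq = ρ²/(1−ρ) = 0.2967/0.4553 = 0.6516

Final: 0.6516


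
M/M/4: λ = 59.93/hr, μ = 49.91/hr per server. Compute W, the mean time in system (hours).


a = 1.2008; ρ = 0.3002; P₀ = 0.299940
Lq = P₀·a^c·ρ/(c!(1−ρ)²) = 0.01593
Wq = Lq/λ = 0.01593/59.93 = 0.0002657 hr
W = Wq + 1/μ = 0.0002657 + 0.02004 = 0.02030 hr

Final: 0.02030 hr


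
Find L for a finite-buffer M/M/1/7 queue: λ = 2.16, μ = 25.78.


ρ = 2.16/25.78 = 0.08379
L = ρ[1 − (K+1)ρ^K + Kρ^(K+1)] / [(1−ρ)(1−ρ^(K+1))]
Numerator: 0.08379·(1 − 8·0.00000002899 + 7·0.000000002429) = 0.083786
Denominator: (0.9162)·(1.000000) = 0.916214
L = 0.083786/0.916214 = 0.09145

Final: 0.09145


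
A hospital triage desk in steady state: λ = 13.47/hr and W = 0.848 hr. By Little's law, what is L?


L = λW = 13.47·0.848 = 11.4226

Final: 11.4226


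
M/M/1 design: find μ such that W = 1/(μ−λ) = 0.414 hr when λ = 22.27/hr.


W = 1/(μ−λ) ⇒ μ − λ = 1/W = 1/0.414 = 2.4155
μ = λ + 1/W = 22.27 + 2.4155 = 24.6855 per hr

Final: 24.6855 /hr


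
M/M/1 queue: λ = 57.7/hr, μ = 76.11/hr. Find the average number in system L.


ρ = λ/μ = 57.7/76.11 = 0.7581
L = ρ/(1−ρ) = 0.7581/(1 − 0.7581) = 0.7581/0.2419 = 3.1342

Final: 3.1342


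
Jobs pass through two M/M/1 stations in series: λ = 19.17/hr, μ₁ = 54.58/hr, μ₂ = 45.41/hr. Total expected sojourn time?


Each node sees arrival rate λ = 19.17/hr (tandem ⇒ throughput preserved).
W₁ = 1/(μ₁−λ) = 1/(54.58−19.17) = 0.02824 hr
W₂ = 1/(μ₂−λ) = 1/(45.41−19.17) = 0.03811 hr
W_total = W₁ + W₂ = 0.02824 + 0.03811 = 0.06635 hr

Final: 0.06635 hr


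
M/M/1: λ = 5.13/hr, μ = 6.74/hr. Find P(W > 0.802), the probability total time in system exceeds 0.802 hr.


W ~ Exponential(μ−λ) for M/M/1.
μ − λ = 6.74 − 5.13 = 1.6100
P(W > t) = e^{−(μ−λ)t} = e^{−1.2912} = 0.274935

Final: 0.274935


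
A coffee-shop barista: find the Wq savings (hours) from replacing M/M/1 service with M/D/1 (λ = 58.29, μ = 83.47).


ρ = 58.29/83.47 = 0.6983
Wq(M/M/1) = ρ/(μ−λ) = 0.6983/25.18 = 0.02773 hr
Wq(M/D/1) = ρ/(2(μ−λ)) = 0.01387 hr
Savings = 0.02773 − 0.01387 = 0.01387 hr

Final: 0.01387 hr


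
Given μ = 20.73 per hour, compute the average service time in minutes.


Mean service time = 1/μ = 1/20.73 hour = 0.04824 hour
In minutes: 0.04824 × 60 = 2.8944 min

Final: 2.8944 min


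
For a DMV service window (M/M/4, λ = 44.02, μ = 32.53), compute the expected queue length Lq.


a = λ/μ = 1.3532; ρ = a/4 = 0.3383
P₀ = 0.256874
Lq = P₀·a^c·ρ / (c!·(1−ρ)²) = 0.256874·3.35323·0.3383/(24·0.43784)
= 0.02773

Final: 0.02773


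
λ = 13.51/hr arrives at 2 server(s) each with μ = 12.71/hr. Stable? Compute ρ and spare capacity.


Total capacity cμ = 2·12.71 = 25.42/hr
ρ = λ/(cμ) = 13.51/25.42 = 0.5315
Stable ⇔ ρ < 1: YES
Spare capacity = cμ − λ = 25.42 − 13.51 = 11.91/hr

Final: ρ = 0.5315; stable; margin = 11.91/hr


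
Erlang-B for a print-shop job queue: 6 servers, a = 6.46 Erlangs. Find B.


B(c,a) = (a^c/c!) / Σ_{k=0}^{c} a^k/k!
a^6/6! = 100.939840
Σ terms (k=0..6): 1.00000 + 6.46000 + 20.86580 + 44.93102 + 72.56360 + 93.75217 + 100.93984 = 340.512437
B = 100.939840/340.512437 = 0.296435

Final: 0.296435


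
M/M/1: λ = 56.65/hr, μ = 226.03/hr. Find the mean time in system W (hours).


W = 1/(μ−λ) = 1/(226.03 − 56.65) = 1/169.38 = 0.005904 hr

Final: 0.005904 hr


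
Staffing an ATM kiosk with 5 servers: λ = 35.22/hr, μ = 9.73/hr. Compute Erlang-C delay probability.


a = λ/μ = 3.6197; ρ = a/5 = 0.7239
P₀ = 0.022228 (from M/M/c formula)
C(c,a) = [a^c/(c!(1−ρ))]·P₀ = [621.41618/(120·0.2761)]·0.022228
= 18.75893·0.022228 = 0.416980

Final: 0.416980


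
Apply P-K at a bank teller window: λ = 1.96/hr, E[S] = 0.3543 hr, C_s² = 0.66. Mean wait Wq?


ρ = λ·E[S] = 1.96·0.3543 = 0.6944
E[S²] = E[S]²(1+C_s²) = 0.3543²·(1+0.66) = 0.208377
Wq = λ·E[S²]/(2(1−ρ)) = 1.96·0.208377/(2·0.3056) = 0.66829 hr

Final: 0.66829 hr


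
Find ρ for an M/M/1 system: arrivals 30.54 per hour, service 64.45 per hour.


ρ = λ/μ = 30.54/64.45 = 0.4739

Final: 0.4739


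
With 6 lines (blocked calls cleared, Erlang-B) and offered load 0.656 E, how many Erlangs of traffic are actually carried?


B(6,0.656) = 0.00005744 (Erlang-B)
Carried load = a(1 − B) = 0.656·(1 − 0.00005744) = 0.656·0.999943 = 0.6560 E

Final: 0.6560 Erlangs


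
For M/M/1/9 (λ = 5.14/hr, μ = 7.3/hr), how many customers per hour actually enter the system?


ρ = 0.7041; P_K = (1−ρ)ρ^9/(1−ρ^10) = 0.012975
λ_eff = λ(1 − P_K) = 5.14·(1 − 0.012975) = 5.14·0.987025 = 5.0733 /hr

Final: 5.0733 /hr


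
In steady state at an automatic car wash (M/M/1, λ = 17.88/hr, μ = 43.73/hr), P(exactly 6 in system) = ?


ρ = 17.88/43.73 = 0.4089
P_n = (1−ρ)·ρ^n = (1 − 0.4089)·0.4089^6 = 0.5911·0.004672 = 0.002762

Final: 0.002762


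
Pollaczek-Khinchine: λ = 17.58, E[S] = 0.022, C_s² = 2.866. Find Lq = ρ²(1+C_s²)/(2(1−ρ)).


ρ = λ·E[S] = 17.58·0.022 = 0.3868
Lq = ρ²(1+C_s²)/(2(1−ρ)) = 0.1496·(1+2.866)/(2·0.6132)
= 0.1496·3.8660/1.2265 = 0.47150

Final: 0.47150


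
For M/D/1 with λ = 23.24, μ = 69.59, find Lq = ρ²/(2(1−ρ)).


ρ = 23.24/69.59 = 0.3340
M/D/1: Lq = ρ²/(2(1−ρ)) = 0.1115/(2·0.6660) = 0.08372

Final: 0.08372


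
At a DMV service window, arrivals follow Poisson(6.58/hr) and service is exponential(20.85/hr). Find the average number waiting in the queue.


ρ = 6.58/20.85 = 0.3156
Lq = ρ²/(1−ρ) = 0.09960/0.6844 = 0.1455

Final: 0.1455


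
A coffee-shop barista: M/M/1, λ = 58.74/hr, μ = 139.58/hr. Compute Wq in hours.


ρ = 58.74/139.58 = 0.4208
Wq = ρ/(μ−λ) = 0.4208/(139.58 − 58.74) = 0.4208/80.84 = 0.005206 hr

Final: 0.005206 hr


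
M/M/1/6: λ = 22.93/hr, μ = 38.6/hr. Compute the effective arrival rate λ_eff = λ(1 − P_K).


ρ = 0.5940; P_K = (1−ρ)ρ^6/(1−ρ^7) = 0.018318
λ_eff = λ(1 − P_K) = 22.93·(1 − 0.018318) = 22.93·0.981682 = 22.5100 /hr

Final: 22.5100 /hr


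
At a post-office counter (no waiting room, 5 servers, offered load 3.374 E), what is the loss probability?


B(c,a) = (a^c/c!) / Σ_{k=0}^{c} a^k/k!
a^5/5! = 3.643713
Σ terms (k=0..5): 1.00000 + 3.37400 + 5.69194 + 6.40153 + 5.39969 + 3.64371 = 25.510877
B = 3.643713/25.510877 = 0.142830

Final: 0.142830


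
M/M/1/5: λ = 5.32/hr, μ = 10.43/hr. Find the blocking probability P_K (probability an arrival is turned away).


ρ = λ/μ = 5.32/10.43 = 0.5101
P_K = (1−ρ)ρ^K/(1−ρ^(K+1)) = (0.4899·0.034525)/(1 − 0.017610)
= 0.016915/0.982390 = 0.017218

Final: 0.017218


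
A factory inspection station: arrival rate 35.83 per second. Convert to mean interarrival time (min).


Mean interarrival time = 1/λ = 1/35.83 second = 0.02791 second
In minutes: 0.02791 × 0.0166667 = 0.0004652 min

Final: 0.0004652 min


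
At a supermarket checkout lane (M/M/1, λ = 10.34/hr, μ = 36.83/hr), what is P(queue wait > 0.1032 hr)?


ρ = 10.34/36.83 = 0.2807
P(Wq > t) = ρ·e^{−(μ−λ)t} = 0.2807·e^{−2.7338}
= 0.2807·0.064974 = 0.018241

Final: 0.018241


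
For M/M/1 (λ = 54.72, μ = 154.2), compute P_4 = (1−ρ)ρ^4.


ρ = 54.72/154.2 = 0.3549
P_n = (1−ρ)·ρ^n = (1 − 0.3549)·0.3549^4 = 0.6451·0.015858 = 0.010231

Final: 0.010231


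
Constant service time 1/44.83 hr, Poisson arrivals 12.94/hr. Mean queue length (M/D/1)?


ρ = 12.94/44.83 = 0.2886
M/D/1: Lq = ρ²/(2(1−ρ)) = 0.08332/(2·0.7114) = 0.05856

Final: 0.05856


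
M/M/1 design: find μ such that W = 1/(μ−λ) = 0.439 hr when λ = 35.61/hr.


W = 1/(μ−λ) ⇒ μ − λ = 1/W = 1/0.439 = 2.2779
μ = λ + 1/W = 35.61 + 2.2779 = 37.8879 per hr

Final: 37.8879 /hr


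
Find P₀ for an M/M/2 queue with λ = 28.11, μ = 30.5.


a = λ/μ = 28.11/30.5 = 0.9216; ρ = a/c = 0.4608
Σ_{k=0}^{1} a^k/k! (terms k=0..1) = 1.00000 + 0.92164 = 1.92164
Tail: a^2/(2!(1−ρ)) = 0.84942/(2·0.5392) = 0.78769
P₀ = 1/(1.92164 + 0.78769) = 1/2.70933 = 0.369094

Final: 0.369094


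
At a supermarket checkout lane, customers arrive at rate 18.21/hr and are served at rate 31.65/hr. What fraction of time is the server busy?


ρ = λ/μ = 18.21/31.65 = 0.5754

Final: 0.5754


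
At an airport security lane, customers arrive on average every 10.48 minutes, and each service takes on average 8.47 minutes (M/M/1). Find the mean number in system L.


λ = 60/10.48 = 5.7252 /hr
μ = 60/8.47 = 7.0838 /hr
ρ = λ/μ = 5.7252/7.0838 = 0.8082
L = ρ/(1−ρ) = 0.8082/0.1918 = 4.2139

Final: 4.2139


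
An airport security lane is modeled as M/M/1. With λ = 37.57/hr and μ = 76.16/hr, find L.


ρ = λ/μ = 37.57/76.16 = 0.4933
L = ρ/(1−ρ) = 0.4933/(1 − 0.4933) = 0.4933/0.5067 = 0.9736

Final: 0.9736


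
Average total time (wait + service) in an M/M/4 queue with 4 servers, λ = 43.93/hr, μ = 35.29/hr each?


a = 1.2448; ρ = 0.3112; P₀ = 0.286830
Lq = P₀·a^c·ρ/(c!(1−ρ)²) = 0.01882
Wq = Lq/λ = 0.01882/43.93 = 0.0004285 hr
W = Wq + 1/μ = 0.0004285 + 0.02834 = 0.02877 hr

Final: 0.02877 hr


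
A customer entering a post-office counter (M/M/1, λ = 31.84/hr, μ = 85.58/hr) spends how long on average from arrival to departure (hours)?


W = 1/(μ−λ) = 1/(85.58 − 31.84) = 1/53.74 = 0.01861 hr

Final: 0.01861 hr


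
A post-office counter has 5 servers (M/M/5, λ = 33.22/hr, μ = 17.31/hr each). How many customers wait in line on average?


a = λ/μ = 1.9191; ρ = a/5 = 0.3838
P₀ = 0.145859
Lq = P₀·a^c·ρ / (c!·(1−ρ)²) = 0.145859·26.03232·0.3838/(120·0.37967)
= 0.03199

Final: 0.03199


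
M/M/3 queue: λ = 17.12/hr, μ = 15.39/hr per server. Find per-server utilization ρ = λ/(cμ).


ρ = λ/(cμ) = 17.12/(3·15.39) = 17.12/46.17 = 0.3708

Final: 0.3708


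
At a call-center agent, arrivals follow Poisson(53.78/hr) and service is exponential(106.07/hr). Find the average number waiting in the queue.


ρ = 53.78/106.07 = 0.5070
Lq = ρ²/(1−ρ) = 0.2571/0.4930 = 0.5215

Final: 0.5215


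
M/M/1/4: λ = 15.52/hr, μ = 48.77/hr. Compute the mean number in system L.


ρ = 15.52/48.77 = 0.3182
L = ρ[1 − (K+1)ρ^K + Kρ^(K+1)] / [(1−ρ)(1−ρ^(K+1))]
Numerator: 0.3182·(1 − 5·0.010255 + 4·0.003264) = 0.306065
Denominator: (0.6818)·(0.996736) = 0.679547
L = 0.306065/0.679547 = 0.4504

Final: 0.4504


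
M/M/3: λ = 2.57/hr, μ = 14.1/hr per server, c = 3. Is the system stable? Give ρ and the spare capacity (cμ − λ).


Total capacity cμ = 3·14.1 = 42.30/hr
ρ = λ/(cμ) = 2.57/42.30 = 0.06076
Stable ⇔ ρ < 1: YES
Spare capacity = cμ − λ = 42.30 − 2.57 = 39.73/hr

Final: ρ = 0.06076; stable; margin = 39.73/hr


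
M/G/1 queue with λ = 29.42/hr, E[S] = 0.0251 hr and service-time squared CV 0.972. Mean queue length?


ρ = λ·E[S] = 29.42·0.0251 = 0.7384
Lq = ρ²(1+C_s²)/(2(1−ρ)) = 0.5453·(1+0.972)/(2·0.2616)
= 0.5453·1.9720/0.5231 = 2.05561

Final: 2.05561


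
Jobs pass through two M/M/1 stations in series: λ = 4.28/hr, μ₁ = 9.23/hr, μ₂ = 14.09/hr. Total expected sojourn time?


Each node sees arrival rate λ = 4.28/hr (tandem ⇒ throughput preserved).
W₁ = 1/(μ₁−λ) = 1/(9.23−4.28) = 0.20202 hr
W₂ = 1/(μ₂−λ) = 1/(14.09−4.28) = 0.10194 hr
W_total = W₁ + W₂ = 0.20202 + 0.10194 = 0.30396 hr

Final: 0.30396 hr


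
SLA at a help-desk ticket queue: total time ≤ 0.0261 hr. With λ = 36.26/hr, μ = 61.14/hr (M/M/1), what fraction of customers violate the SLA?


W ~ Exponential(μ−λ) for M/M/1.
μ − λ = 61.14 − 36.26 = 24.8800
P(W > t) = e^{−(μ−λ)t} = e^{−0.6494} = 0.522376

Final: 0.522376


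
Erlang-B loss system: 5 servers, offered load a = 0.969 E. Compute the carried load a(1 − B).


B(5,0.969) = 0.002703 (Erlang-B)
Carried load = a(1 − B) = 0.969·(1 − 0.002703) = 0.969·0.997297 = 0.9664 E

Final: 0.9664 Erlangs


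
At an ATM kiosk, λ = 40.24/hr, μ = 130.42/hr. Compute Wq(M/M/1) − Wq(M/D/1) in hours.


ρ = 40.24/130.42 = 0.3085
Wq(M/M/1) = ρ/(μ−λ) = 0.3085/90.18 = 0.003421 hr
Wq(M/D/1) = ρ/(2(μ−λ)) = 0.001711 hr
Savings = 0.003421 − 0.001711 = 0.001711 hr

Final: 0.001711 hr


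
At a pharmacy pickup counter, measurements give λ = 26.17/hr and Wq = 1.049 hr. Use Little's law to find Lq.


Lq = λWq = 26.17·1.049 = 27.4523

Final: 27.4523


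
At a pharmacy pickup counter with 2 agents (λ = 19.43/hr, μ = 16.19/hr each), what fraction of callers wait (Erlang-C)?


a = λ/μ = 1.2001; ρ = a/2 = 0.6001
P₀ = 0.249952 (from M/M/c formula)
C(c,a) = [a^c/(c!(1−ρ))]·P₀ = [1.44030/(2·0.3999)]·0.249952
= 1.80065·0.249952 = 0.450075

Final: 0.450075


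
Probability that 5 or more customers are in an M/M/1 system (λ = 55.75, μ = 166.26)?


ρ = 55.75/166.26 = 0.3353
P(N ≥ n) = ρ^n = 0.3353^5 = 0.004239

Final: 0.004239


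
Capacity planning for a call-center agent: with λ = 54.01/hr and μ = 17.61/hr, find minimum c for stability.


Stability requires cμ > λ ⇔ c > λ/μ.
λ/μ = 54.01/17.61 = 3.0670
Minimum integer c = ⌊3.0670⌋ + 1 = 4
Check: 4·17.61 = 70.44 > 54.01, while 3·17.61 = 52.83 ≤ 54.01

Final: 4 servers


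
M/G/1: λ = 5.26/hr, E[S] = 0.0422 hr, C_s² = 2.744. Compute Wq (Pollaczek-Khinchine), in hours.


ρ = λ·E[S] = 5.26·0.0422 = 0.2220
E[S²] = E[S]²(1+C_s²) = 0.0422²·(1+2.744) = 0.006667
Wq = λ·E[S²]/(2(1−ρ)) = 5.26·0.006667/(2·0.7780) = 0.02254 hr

Final: 0.02254 hr


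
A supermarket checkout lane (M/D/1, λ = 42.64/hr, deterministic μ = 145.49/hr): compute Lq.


ρ = 42.64/145.49 = 0.2931
M/D/1: Lq = ρ²/(2(1−ρ)) = 0.08590/(2·0.7069) = 0.06075

Final: 0.06075


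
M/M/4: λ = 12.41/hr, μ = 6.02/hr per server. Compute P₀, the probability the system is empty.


a = λ/μ = 12.41/6.02 = 2.0615; ρ = a/c = 0.5154
Σ_{k=0}^{3} a^k/k! (terms k=0..3) = 1.00000 + 2.06146 + 2.12481 + 1.46007 = 6.64635
Tail: a^4/(4!(1−ρ)) = 18.05931/(24·0.4846) = 1.55266
P₀ = 1/(6.64635 + 1.55266) = 1/8.19900 = 0.121966

Final: 0.121966


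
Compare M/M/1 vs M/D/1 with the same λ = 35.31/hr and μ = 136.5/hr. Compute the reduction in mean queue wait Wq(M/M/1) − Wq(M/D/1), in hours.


ρ = 35.31/136.5 = 0.2587
Wq(M/M/1) = ρ/(μ−λ) = 0.2587/101.19 = 0.002556 hr
Wq(M/D/1) = ρ/(2(μ−λ)) = 0.001278 hr
Savings = 0.002556 − 0.001278 = 0.001278 hr

Final: 0.001278 hr
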